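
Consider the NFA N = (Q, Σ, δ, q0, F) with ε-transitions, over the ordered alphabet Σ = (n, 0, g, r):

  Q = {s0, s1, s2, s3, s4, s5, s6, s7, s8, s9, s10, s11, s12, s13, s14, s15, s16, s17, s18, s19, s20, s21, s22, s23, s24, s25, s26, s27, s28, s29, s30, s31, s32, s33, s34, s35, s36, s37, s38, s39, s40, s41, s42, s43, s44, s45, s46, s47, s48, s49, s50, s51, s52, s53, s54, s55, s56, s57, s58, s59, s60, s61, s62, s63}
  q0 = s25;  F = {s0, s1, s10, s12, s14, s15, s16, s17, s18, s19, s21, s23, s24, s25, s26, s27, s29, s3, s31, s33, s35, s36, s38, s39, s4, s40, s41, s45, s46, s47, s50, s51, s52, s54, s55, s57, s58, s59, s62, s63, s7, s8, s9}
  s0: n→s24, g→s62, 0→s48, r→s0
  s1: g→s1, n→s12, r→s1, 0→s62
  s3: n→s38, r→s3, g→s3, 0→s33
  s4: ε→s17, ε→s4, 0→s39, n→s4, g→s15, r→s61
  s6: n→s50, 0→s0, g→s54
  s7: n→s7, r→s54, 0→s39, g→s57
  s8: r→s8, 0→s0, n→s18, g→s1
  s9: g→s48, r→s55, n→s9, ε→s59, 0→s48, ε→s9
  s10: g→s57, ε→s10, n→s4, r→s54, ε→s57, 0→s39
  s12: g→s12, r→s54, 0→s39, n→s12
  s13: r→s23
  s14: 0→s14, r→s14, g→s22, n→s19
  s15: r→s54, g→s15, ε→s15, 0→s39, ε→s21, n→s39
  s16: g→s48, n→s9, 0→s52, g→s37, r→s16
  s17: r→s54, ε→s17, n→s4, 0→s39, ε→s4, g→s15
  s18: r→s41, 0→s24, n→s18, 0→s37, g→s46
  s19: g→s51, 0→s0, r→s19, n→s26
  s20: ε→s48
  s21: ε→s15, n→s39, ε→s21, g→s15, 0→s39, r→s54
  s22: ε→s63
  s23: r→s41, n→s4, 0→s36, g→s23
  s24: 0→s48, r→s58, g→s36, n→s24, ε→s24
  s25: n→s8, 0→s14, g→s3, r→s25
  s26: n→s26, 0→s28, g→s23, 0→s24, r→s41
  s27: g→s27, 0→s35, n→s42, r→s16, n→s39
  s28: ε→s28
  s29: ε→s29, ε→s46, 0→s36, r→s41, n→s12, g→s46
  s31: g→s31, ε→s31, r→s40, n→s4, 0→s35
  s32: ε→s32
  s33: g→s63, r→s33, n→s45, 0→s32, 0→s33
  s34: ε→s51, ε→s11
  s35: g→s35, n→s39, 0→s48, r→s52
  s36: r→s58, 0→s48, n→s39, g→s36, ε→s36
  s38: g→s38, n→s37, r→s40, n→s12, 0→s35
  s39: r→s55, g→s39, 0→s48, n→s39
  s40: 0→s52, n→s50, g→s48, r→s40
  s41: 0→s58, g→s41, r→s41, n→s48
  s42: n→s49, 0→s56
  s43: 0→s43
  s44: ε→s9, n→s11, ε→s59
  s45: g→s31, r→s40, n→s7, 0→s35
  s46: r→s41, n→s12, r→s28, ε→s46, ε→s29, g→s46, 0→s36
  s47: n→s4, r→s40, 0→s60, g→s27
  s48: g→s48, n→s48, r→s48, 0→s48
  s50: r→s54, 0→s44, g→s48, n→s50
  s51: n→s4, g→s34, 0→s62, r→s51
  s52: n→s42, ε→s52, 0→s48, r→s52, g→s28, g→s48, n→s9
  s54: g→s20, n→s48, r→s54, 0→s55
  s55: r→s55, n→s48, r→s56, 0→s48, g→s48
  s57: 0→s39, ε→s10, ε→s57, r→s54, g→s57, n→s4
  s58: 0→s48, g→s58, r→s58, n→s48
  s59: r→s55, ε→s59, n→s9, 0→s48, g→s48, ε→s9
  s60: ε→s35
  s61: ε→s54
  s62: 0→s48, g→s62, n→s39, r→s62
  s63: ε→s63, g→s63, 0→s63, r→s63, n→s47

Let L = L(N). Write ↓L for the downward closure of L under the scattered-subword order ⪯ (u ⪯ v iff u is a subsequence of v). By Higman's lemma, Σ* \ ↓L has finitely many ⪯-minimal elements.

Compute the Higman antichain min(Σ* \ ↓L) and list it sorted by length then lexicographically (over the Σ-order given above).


Antichain: [n00, nnrn, gnrg, 0gngn0].

|Q|=64, |F|=43, |δ|=229 (35 ε).
min D↑ (39 st, q0=0, F={14}): 0:n→1,0→2,g→3,r→0 1:n→4,0→5,g→6,r→1 2:n→7,0→2,g→8,r→2 3:n→9,0→10,g→3,r→3 4:n→4,0→11,g→12,r→13 5:n→11,0→14,g→15,r→5 6:n→16,0→15,g→6,r→6 7:n→17,0→5,g→18,r→7 8:n→19,0→8,g→8,r→8 9:n→16,0→20,g→9,r→21 10:n→22,0→10,g→8,r→10 11:n→11,0→14,g→23,r→24 12:n→16,0→23,g→12,r→13 13:n→14,0→24,g→13,r→13 14:n→14,0→14,g→14,r→14 15:n→25,0→14,g→15,r→15 16:n→16,0→25,g→16,r→26 17:n→17,0→11,g→27,r→13 18:n→28,0→15,g→18,r→18 19:n→28,0→20,g→29,r→21 20:n→25,0→14,g→20,r→30 21:n→31,0→30,g→14,r→21 22:n→32,0→20,g→33,r→21 23:n→25,0→14,g→23,r→24 24:n→14,0→14,g→24,r→24 25:n→25,0→14,g→25,r→34 26:n→14,0→34,g→14,r→26 27:n→28,0→23,g→27,r→13 28:n→28,0→25,g→35,r→26 29:n→25,0→20,g→29,r→36 30:n→37,0→14,g→14,r→30 31:n→31,0→37,g→14,r→26 32:n→32,0→25,g→38,r→26 33:n→28,0→20,g→33,r→21 34:n→14,0→14,g→14,r→34 35:n→25,0→25,g→35,r→26 36:n→37,0→30,g→14,r→36 37:n→37,0→14,g→14,r→34 38:n→28,0→25,g→38,r→26 (ε-aug+det+¬).
'n00': run [57, 50, 20, 2] end={s48,s56} — reject; 3/3 single-dels accept.
'nnrn': N↓-sim [57, 50, 33, 9, 1] end={s48} — reject; 4/4 del acc.
'gnrg': run [57, 49, 34, 18, 4] end={s20,s28,s37,s48} — reject; 4/4 deletions ∈↓L.
'0gngn0': |S_i|=[57, 48, 39, 27, 18, 8, 2] end={s48,s56} — reject; 6/6 single-dels accept.
4 minimals (antichain).


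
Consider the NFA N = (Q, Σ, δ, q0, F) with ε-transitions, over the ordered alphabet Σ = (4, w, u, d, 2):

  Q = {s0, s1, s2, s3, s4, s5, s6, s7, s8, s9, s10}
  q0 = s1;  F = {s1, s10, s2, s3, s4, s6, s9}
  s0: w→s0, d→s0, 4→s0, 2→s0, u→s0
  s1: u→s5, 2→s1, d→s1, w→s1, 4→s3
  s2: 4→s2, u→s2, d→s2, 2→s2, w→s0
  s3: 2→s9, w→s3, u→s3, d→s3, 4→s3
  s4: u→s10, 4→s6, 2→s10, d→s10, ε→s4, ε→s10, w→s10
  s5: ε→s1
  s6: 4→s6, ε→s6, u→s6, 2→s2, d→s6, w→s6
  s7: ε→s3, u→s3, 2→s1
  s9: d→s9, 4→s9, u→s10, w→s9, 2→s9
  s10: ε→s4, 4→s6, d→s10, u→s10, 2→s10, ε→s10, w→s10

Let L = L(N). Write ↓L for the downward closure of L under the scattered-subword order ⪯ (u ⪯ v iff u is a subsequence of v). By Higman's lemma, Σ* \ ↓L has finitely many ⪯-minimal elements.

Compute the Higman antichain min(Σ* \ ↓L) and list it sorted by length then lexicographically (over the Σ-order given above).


|Q|=11, |F|=7, |δ|=49 (7 ε).
min D↑ (7 st, q0=0, F={6}): 0:4→1,w→0,u→0,d→0,2→0 1:4→1,w→1,u→1,d→1,2→2 2:4→2,w→2,u→3,d→2,2→2 3:4→4,w→3,u→3,d→3,2→3 4:4→4,w→4,u→4,d→4,2→5 5:4→5,w→6,u→5,d→5,2→5 6:4→6,w→6,u→6,d→6,2→6.
'42u42w': N↓-sim [9, 7, 6, 5, 3, 2, 1] end={s0} ∉↓L; 6/6 del acc.
1 obstructions.

A = [42u42w].


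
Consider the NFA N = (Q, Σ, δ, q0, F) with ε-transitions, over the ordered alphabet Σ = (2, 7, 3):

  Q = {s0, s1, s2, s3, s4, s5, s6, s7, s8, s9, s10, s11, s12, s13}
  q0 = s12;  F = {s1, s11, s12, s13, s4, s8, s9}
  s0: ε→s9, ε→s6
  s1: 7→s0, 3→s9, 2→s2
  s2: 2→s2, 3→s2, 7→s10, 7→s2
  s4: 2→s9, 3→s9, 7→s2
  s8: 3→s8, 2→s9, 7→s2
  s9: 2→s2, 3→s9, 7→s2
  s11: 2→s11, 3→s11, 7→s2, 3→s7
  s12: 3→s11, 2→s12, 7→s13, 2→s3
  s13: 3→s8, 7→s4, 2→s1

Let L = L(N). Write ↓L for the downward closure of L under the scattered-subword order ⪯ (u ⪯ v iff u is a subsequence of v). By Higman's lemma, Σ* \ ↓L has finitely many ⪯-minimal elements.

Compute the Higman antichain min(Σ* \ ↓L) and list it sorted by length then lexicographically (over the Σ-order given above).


A = [37, 722, 777, 7732].

|Q|=14, |F|=7, |δ|=29 (2 ε).
min D↑ (8 st, q0=0, F={6}): 0:2→0,7→1,3→2 1:2→3,7→4,3→5 2:2→2,7→6,3→2 3:2→6,7→7,3→7 4:2→7,7→6,3→7 5:2→7,7→6,3→5 6:2→6,7→6,3→6 7:2→6,7→6,3→7 (ε-aug+det+¬).
'37': run [13, 6, 2] end={s10,s2} ∉↓L; 2/2 del acc.
'722': N↓-sim [13, 9, 6, 2] end={s10,s2} — reject; 3/3 single-dels accept.
'777': N↓-sim [13, 9, 6, 2] end={s10,s2} — reject; 3/3 del acc.
'7732': run [13, 9, 6, 3, 2] end={s10,s2} rej; 4/4 deletions ∈↓L.
4 minimals (antichain).


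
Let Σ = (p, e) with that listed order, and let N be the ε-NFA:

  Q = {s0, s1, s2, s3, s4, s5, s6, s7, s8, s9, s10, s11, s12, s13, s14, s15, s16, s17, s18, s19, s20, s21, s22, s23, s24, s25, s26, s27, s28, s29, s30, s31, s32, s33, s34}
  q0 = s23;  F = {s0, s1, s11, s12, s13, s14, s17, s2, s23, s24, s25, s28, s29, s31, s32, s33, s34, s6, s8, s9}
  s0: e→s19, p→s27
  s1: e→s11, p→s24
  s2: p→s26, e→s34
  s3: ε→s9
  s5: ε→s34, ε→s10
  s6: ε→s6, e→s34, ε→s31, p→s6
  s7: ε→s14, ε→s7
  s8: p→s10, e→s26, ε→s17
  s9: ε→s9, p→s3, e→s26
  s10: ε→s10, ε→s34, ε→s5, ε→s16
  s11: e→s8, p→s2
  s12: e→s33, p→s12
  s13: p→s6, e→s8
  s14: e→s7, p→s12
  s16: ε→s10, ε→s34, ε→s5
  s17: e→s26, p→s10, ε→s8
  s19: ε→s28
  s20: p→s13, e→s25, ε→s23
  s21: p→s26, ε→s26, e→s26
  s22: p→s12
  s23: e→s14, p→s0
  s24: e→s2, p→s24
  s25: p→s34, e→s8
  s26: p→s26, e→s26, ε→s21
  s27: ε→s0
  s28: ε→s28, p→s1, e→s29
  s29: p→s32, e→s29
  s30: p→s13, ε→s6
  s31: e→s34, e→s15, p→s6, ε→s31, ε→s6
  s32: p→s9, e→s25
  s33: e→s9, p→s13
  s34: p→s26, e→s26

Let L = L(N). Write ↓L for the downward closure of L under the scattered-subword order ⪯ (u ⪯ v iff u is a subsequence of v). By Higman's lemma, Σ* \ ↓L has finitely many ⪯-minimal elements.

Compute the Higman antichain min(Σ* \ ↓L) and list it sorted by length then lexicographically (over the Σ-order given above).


min(Σ*\↓L) = [epeee, peppep, pepepp, peeppe].

|Q|=35, |F|=20, |δ|=75 (26 ε).
min D↑ (19 st, q0=0, F={17}): 0:p→1,e→2 1:p→1,e→3 2:p→4,e→2 3:p→5,e→6 4:p→4,e→7 5:p→8,e→9 6:p→10,e→6 7:p→11,e→12 8:p→8,e→13 9:p→13,e→14 10:p→12,e→15 11:p→16,e→14 12:p→12,e→17 13:p→17,e→18 14:p→18,e→17 15:p→18,e→14 16:p→16,e→18 17:p→17,e→17 18:p→17,e→17 (ε-aug+det+¬).
'epeee': |S_i|=[30, 27, 22, 18, 11, 2] end={s21,s26} rej; 5/5 single-dels accept.
'peppep': N↓-sim [30, 27, 24, 20, 13, 5, 2] end={s21,s26} — reject; 6/6 single-dels accept.
'pepepp': N↓-sim [30, 27, 24, 20, 12, 7, 2] end={s21,s26} ∉↓L; 6/6 del acc.
'peeppe': |S_i|=[30, 27, 24, 16, 13, 8, 2] end={s21,s26} ∉↓L; 6/6 del acc.
4 obstructions.


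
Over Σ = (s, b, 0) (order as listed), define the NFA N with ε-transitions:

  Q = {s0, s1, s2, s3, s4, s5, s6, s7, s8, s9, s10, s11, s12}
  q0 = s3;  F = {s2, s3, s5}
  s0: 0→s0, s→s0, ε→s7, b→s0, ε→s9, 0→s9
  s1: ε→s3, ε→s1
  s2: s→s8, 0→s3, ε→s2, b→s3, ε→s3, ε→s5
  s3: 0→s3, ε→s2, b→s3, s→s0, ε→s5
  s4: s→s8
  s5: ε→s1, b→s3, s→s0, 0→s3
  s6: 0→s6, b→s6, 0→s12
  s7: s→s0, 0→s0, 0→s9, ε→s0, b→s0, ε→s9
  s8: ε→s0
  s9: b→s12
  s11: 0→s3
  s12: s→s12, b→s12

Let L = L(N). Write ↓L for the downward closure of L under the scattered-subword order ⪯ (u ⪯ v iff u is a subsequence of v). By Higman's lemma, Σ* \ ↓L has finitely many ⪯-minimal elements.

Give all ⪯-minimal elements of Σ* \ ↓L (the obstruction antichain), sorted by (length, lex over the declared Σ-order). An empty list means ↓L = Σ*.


A = [s].

|Q|=13, |F|=3, |δ|=38 (13 ε).
min D↑ (2 st, q0=0, F={1}): 0:s→1,b→0,0→0 1:s→1,b→1,0→1 (ε-aug+det+¬).
's': N↓-sim [9, 5] end={s0,s12,s7,s8,s9} rej; 1/1 del acc.
1 minimals (antichain).


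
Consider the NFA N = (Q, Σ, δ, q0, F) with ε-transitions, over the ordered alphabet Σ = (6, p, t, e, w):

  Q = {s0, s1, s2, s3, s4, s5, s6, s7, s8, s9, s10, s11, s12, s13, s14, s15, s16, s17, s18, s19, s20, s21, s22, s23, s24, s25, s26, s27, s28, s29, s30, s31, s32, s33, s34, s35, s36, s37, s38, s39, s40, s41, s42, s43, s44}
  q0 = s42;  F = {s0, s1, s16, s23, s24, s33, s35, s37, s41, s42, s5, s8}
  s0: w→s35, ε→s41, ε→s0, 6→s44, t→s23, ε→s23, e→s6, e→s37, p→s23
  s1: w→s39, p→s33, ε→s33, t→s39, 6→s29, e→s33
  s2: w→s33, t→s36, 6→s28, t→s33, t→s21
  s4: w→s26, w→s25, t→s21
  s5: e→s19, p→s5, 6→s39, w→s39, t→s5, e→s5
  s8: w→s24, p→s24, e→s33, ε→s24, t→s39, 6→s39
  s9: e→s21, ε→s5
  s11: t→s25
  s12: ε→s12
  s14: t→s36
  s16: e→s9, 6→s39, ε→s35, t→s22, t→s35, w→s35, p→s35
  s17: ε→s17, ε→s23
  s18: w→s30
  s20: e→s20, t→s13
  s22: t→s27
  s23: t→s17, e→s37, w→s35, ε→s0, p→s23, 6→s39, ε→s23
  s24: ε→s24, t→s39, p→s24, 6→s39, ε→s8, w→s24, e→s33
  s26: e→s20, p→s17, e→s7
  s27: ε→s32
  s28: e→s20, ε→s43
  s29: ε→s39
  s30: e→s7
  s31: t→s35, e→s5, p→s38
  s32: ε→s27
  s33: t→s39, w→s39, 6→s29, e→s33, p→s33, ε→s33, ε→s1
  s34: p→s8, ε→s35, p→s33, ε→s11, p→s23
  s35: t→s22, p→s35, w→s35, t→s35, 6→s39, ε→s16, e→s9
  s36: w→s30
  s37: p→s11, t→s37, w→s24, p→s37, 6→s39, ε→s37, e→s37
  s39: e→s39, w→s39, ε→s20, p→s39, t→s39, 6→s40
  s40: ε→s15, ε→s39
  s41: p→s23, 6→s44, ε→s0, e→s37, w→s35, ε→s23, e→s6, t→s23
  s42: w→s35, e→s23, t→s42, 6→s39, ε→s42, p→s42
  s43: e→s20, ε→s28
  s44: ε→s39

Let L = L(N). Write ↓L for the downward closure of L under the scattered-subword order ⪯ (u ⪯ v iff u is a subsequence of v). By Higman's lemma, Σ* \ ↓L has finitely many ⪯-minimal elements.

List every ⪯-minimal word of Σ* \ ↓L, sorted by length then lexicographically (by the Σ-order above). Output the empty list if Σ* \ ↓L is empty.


|Q|=45, |F|=12, |δ|=131 (32 ε).
min D↑ (8 st, q0=0, F={1}): 0:6→1,p→0,t→0,e→2,w→3 1:6→1,p→1,t→1,e→1,w→1 2:6→1,p→2,t→2,e→4,w→3 3:6→1,p→3,t→3,e→5,w→3 4:6→1,p→4,t→4,e→4,w→6 5:6→1,p→5,t→5,e→5,w→1 6:6→1,p→6,t→1,e→7,w→6 7:6→1,p→7,t→1,e→7,w→1.
'6': |S_i|=[29, 7] end={s13,s15,s20,s29,s39,s40,s44} — reject; 1/1 deletions ∈↓L.
'wew': run [29, 19, 12, 5] end={s13,s15,s20,s39,s40} — reject; 3/3 deletions ∈↓L.
'eewt': |S_i|=[29, 28, 18, 10, 5] end={s13,s15,s20,s39,s40} rej; 4/4 del acc.
3 words, ⪯-incomp.

min(Σ*\↓L) = [6, wew, eewt].


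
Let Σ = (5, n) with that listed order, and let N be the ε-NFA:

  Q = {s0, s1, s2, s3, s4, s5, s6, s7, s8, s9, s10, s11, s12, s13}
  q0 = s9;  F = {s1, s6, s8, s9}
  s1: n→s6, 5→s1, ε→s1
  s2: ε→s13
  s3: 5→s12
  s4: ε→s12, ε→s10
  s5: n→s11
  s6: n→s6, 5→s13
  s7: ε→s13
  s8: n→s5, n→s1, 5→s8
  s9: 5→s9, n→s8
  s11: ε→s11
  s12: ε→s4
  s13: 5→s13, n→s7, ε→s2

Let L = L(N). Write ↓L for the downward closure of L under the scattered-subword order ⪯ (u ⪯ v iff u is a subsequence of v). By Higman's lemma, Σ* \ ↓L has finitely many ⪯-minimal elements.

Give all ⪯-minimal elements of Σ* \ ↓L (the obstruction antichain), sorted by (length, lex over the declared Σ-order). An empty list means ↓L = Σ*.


|Q|=14, |F|=4, |δ|=21 (8 ε).
min D↑ (5 st, q0=0, F={4}): 0:5→0,n→1 1:5→1,n→2 2:5→2,n→3 3:5→4,n→3 4:5→4,n→4 (ε-aug+det+¬).
'nnn5': run [9, 8, 7, 5, 3] end={s13,s2,s7} — reject; 4/4 deletions ∈↓L.
1 obstructions.

A = [nnn5].


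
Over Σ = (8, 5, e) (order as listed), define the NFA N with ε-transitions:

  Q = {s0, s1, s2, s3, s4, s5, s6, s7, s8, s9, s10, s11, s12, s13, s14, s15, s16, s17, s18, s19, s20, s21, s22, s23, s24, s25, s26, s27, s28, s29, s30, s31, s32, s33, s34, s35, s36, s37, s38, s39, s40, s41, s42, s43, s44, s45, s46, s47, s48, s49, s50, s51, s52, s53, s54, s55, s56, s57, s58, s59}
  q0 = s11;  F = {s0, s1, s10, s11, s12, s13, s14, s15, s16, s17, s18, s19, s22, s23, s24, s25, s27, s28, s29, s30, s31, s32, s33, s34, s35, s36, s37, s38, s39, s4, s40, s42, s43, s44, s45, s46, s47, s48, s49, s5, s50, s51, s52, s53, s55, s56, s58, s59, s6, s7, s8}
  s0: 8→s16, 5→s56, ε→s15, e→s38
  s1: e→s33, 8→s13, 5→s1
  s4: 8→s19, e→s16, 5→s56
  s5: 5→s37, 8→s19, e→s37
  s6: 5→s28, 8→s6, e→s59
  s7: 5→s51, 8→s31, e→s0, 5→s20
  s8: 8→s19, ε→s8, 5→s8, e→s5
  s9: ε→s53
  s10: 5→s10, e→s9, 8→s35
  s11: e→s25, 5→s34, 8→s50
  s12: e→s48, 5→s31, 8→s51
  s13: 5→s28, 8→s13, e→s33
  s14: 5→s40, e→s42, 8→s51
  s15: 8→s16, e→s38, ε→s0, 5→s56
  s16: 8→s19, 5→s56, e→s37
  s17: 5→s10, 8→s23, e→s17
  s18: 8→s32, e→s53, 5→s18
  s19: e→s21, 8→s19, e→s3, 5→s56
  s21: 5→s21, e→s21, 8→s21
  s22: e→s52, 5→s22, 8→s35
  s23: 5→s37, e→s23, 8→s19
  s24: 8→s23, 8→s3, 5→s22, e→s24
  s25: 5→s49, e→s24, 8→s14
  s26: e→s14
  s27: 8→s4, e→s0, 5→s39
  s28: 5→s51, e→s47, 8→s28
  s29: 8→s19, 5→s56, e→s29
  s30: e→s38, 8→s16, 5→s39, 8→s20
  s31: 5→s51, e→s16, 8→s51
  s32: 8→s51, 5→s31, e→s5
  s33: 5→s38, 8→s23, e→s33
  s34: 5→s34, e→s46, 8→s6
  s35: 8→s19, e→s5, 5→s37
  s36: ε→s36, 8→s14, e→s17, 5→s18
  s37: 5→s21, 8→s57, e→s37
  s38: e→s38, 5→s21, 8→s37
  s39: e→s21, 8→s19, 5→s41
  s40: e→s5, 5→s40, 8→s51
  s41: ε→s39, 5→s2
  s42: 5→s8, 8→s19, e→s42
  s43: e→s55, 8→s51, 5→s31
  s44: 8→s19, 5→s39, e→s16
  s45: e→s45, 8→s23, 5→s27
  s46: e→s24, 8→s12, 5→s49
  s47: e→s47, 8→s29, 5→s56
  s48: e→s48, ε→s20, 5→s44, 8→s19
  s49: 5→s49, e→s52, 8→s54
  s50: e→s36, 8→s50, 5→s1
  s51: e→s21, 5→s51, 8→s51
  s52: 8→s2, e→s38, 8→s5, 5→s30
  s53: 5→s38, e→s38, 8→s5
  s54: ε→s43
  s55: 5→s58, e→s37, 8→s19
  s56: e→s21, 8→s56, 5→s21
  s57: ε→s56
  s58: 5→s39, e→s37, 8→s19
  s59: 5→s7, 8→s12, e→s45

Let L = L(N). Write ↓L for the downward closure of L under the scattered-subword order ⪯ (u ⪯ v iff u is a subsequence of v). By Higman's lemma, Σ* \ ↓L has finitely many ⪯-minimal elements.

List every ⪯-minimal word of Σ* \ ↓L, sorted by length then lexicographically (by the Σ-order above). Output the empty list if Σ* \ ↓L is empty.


A = [e88e, 85e55, 5855e, e5ee5, ee855, e5e55e].

|Q|=60, |F|=51, |δ|=172 (9 ε).
min D↑ (51 st, q0=0, F={34}): 0:8→1,5→2,e→3 1:8→1,5→4,e→5 2:8→6,5→2,e→7 3:8→8,5→9,e→10 4:8→11,5→4,e→12 5:8→8,5→13,e→14 6:8→6,5→15,e→16 7:8→17,5→9,e→10 8:8→18,5→19,e→20 9:8→21,5→9,e→22 10:8→23,5→24,e→10 11:8→11,5→15,e→12 12:8→23,5→25,e→12 13:8→26,5→13,e→27 14:8→23,5→28,e→14 15:8→15,5→18,e→29 16:8→17,5→30,e→31 17:8→18,5→32,e→33 18:8→18,5→18,e→34 19:8→18,5→19,e→35 20:8→36,5→37,e→20 21:8→18,5→32,e→38 22:8→35,5→39,e→25 23:8→36,5→40,e→23 24:8→41,5→24,e→22 25:8→40,5→34,e→25 26:8→18,5→32,e→35 27:8→35,5→25,e→25 28:8→41,5→28,e→27 29:8→42,5→43,e→29 30:8→32,5→18,e→44 31:8→23,5→45,e→31 32:8→18,5→18,e→46 33:8→36,5→47,e→33 34:8→34,5→34,e→34 35:8→36,5→40,e→40 36:8→36,5→43,e→34 37:8→36,5→37,e→35 38:8→36,5→48,e→40 39:8→46,5→49,e→25 40:8→43,5→34,e→40 41:8→36,5→40,e→35 42:8→36,5→43,e→42 43:8→43,5→34,e→34 44:8→46,5→43,e→25 45:8→50,5→49,e→44 46:8→36,5→43,e→40 47:8→36,5→49,e→46 48:8→36,5→49,e→40 49:8→36,5→49,e→34 50:8→36,5→43,e→46 (ε-aug+det+¬).
'e88e': run [59, 52, 30, 6, 2] end={s21,s3} rej; 4/4 deletions ∈↓L.
'85e55': N↓-sim [59, 50, 37, 17, 5, 1] end={s21} — reject; 5/5 single-dels accept.
'5855e': |S_i|=[59, 52, 38, 24, 9, 2] end={s21,s3} — reject; 5/5 single-dels accept.
'e5ee5': N↓-sim [59, 52, 37, 21, 6, 1] end={s21} ∉↓L; 5/5 single-dels accept.
'ee855': N↓-sim [59, 52, 37, 14, 4, 1] end={s21} ∉↓L; 5/5 del acc.
'e5e55e': run [59, 52, 37, 21, 14, 7, 2] end={s21,s3} rej; 6/6 single-dels accept.
6 obstructions.


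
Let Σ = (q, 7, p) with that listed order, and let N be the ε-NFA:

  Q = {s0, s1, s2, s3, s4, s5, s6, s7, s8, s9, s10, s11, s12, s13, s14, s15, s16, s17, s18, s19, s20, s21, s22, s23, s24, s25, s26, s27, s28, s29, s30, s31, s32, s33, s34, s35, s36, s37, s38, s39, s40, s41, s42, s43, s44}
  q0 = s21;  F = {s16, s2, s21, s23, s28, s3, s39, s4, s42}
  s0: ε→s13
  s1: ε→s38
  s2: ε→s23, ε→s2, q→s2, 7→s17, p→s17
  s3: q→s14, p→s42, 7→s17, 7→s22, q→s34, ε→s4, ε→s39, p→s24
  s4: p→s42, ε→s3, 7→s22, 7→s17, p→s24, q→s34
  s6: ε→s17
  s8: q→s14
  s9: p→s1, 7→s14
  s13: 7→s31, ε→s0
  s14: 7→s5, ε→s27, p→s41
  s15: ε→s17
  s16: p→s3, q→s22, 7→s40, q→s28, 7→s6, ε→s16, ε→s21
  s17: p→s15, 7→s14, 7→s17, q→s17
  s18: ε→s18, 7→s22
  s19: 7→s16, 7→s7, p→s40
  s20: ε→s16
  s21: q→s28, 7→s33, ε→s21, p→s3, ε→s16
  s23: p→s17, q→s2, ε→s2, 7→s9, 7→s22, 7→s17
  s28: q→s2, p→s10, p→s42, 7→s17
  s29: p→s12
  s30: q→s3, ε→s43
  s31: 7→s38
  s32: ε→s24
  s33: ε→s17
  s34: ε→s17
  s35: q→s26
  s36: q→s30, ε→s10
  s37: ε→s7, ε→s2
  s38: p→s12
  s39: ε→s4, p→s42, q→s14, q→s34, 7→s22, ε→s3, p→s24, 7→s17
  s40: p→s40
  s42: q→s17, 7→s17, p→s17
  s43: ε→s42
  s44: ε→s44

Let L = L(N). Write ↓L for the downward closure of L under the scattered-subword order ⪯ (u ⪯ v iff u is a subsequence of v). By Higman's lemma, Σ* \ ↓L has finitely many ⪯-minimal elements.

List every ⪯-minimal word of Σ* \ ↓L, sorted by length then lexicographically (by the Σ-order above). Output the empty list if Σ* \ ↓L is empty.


|Q|=45, |F|=9, |δ|=90 (29 ε).
min D↑ (6 st, q0=0, F={2}): 0:q→1,7→2,p→3 1:q→4,7→2,p→5 2:q→2,7→2,p→2 3:q→2,7→2,p→5 4:q→4,7→2,p→2 5:q→2,7→2,p→2 (ε-aug+det+¬).
'7': N↓-sim [26, 14] end={s1,s12,s14,s15,s17,s22,s27,s33,s38,s40,s41,s5,…} ∉↓L; 1/1 del acc.
'pq': run [26, 18, 7] end={s14,s15,s17,s27,s34,s41,s5} ∉↓L; 2/2 deletions ∈↓L.
'qqp': |S_i|=[26, 17, 13, 9] end={s1,s12,s14,s15,s17,s27,s38,s41,s5} ∉↓L; 3/3 del acc.
'qpp': N↓-sim [26, 17, 11, 7] end={s12,s14,s15,s17,s27,s41,s5} rej; 3/3 deletions ∈↓L.
'ppp': N↓-sim [26, 18, 10, 7] end={s14,s15,s17,s27,s40,s41,s5} rej; 3/3 single-dels accept.
5 words, ⪯-incomp.

Antichain: [7, pq, qqp, qpp, ppp].


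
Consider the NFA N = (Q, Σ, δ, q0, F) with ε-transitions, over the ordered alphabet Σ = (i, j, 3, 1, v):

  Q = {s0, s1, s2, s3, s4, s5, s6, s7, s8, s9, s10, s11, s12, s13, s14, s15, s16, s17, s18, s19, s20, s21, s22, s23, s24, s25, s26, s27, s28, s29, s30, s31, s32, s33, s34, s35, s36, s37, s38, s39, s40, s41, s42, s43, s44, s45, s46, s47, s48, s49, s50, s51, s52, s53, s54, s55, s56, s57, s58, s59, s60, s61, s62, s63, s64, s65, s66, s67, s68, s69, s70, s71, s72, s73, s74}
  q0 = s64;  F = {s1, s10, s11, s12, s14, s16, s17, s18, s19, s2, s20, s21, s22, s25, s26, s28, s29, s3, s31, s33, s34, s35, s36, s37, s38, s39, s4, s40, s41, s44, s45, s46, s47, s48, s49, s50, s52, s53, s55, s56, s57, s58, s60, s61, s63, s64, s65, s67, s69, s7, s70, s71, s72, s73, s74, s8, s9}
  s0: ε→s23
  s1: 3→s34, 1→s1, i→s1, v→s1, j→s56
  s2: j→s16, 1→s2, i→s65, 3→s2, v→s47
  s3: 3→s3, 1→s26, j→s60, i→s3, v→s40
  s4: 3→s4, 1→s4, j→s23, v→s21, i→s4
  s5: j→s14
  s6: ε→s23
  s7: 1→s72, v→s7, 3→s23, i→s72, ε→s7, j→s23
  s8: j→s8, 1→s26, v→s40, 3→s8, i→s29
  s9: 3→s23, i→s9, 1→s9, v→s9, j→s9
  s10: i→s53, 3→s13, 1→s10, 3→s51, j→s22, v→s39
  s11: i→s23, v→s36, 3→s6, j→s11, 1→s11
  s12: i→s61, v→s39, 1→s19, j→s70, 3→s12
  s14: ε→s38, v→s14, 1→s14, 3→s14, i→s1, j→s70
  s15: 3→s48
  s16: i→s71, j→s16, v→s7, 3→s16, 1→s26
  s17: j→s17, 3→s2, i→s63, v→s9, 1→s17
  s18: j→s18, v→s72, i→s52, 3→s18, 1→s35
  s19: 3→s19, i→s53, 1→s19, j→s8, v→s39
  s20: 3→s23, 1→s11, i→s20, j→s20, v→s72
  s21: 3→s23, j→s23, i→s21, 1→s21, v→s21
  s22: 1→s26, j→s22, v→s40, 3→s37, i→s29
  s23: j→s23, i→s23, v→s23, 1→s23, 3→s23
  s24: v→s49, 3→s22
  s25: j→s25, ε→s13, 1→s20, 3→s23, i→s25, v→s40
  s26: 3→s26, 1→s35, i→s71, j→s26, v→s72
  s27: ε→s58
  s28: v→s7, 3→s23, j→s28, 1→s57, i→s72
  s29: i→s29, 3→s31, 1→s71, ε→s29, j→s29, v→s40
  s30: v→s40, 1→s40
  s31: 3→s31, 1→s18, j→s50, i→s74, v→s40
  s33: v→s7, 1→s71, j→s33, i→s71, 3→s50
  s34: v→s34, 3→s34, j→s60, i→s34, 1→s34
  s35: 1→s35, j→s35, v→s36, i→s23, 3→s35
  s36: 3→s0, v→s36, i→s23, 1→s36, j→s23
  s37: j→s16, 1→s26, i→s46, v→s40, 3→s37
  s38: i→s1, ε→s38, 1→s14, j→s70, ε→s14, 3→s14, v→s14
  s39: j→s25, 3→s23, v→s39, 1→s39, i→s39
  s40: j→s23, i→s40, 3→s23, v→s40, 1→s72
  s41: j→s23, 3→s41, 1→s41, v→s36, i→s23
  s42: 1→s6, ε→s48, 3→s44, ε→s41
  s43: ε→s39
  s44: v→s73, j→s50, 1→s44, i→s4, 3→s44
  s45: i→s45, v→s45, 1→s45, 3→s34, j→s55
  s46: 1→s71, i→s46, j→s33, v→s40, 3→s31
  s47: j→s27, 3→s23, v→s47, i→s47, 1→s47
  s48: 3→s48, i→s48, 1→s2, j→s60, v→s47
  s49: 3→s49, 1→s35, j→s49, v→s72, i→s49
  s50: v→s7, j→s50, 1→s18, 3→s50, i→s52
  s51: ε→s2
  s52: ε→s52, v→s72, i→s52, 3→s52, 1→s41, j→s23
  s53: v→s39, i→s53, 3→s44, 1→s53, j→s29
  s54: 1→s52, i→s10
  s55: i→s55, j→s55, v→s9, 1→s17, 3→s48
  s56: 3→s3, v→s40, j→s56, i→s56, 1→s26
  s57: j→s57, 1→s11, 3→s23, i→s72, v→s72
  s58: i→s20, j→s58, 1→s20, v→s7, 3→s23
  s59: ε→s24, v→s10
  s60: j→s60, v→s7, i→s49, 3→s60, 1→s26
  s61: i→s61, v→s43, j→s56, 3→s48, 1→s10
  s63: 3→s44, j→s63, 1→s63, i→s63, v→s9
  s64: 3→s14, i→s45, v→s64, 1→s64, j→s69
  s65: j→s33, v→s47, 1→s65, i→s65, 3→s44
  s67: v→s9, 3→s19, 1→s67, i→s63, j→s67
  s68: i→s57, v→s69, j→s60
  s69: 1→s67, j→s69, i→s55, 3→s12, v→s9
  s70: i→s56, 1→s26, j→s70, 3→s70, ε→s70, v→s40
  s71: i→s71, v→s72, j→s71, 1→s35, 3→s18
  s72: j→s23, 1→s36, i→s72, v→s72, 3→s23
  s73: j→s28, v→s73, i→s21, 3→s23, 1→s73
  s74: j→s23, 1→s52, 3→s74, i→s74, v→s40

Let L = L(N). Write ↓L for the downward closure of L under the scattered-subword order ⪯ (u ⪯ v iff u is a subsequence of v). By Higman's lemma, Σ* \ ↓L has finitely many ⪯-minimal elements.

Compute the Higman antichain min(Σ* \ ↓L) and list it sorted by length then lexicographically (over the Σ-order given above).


min(Σ*\↓L) = [jv3, 3jvj, 3j11i, i3ji1i, j1i3ij].

|Q|=75, |F|=57, |δ|=321 (16 ε).
min D↑ (57 st, q0=0, F={18}): 0:i→1,j→2,3→3,1→0,v→0 1:i→1,j→4,3→5,1→1,v→1 2:i→4,j→2,3→6,1→7,v→8 3:i→9,j→10,3→3,1→3,v→3 4:i→4,j→4,3→11,1→12,v→8 5:i→5,j→13,3→5,1→5,v→5 6:i→14,j→10,3→6,1→15,v→16 7:i→17,j→7,3→15,1→7,v→8 8:i→8,j→8,3→18,1→8,v→8 9:i→9,j→19,3→5,1→9,v→9 10:i→19,j→10,3→10,1→20,v→21 11:i→11,j→13,3→11,1→22,v→23 12:i→17,j→12,3→22,1→12,v→8 13:i→24,j→13,3→13,1→20,v→25 14:i→14,j→19,3→11,1→26,v→16 15:i→27,j→28,3→15,1→15,v→16 16:i→16,j→29,3→18,1→16,v→16 17:i→17,j→17,3→30,1→17,v→8 18:i→18,j→18,3→18,1→18,v→18 19:i→19,j→19,3→31,1→20,v→21 20:i→32,j→20,3→20,1→33,v→34 21:i→21,j→18,3→18,1→34,v→21 22:i→35,j→36,3→22,1→22,v→23 23:i→23,j→37,3→18,1→23,v→23 24:i→24,j→24,3→24,1→33,v→34 25:i→34,j→18,3→18,1→34,v→25 26:i→27,j→38,3→22,1→26,v→16 27:i→27,j→39,3→30,1→27,v→16 28:i→39,j→28,3→28,1→20,v→21 29:i→29,j→29,3→18,1→40,v→21 30:i→41,j→42,3→30,1→30,v→43 31:i→31,j→13,3→31,1→20,v→21 32:i→32,j→32,3→44,1→33,v→34 33:i→18,j→33,3→33,1→33,v→45 34:i→34,j→18,3→18,1→45,v→34 35:i→35,j→46,3→30,1→35,v→23 36:i→32,j→36,3→36,1→20,v→25 37:i→40,j→37,3→18,1→40,v→25 38:i→39,j→38,3→47,1→20,v→21 39:i→39,j→39,3→48,1→32,v→21 40:i→40,j→40,3→18,1→49,v→34 41:i→41,j→18,3→41,1→41,v→50 42:i→51,j→42,3→42,1→44,v→25 43:i→50,j→52,3→18,1→43,v→43 44:i→51,j→44,3→44,1→33,v→34 45:i→18,j→18,3→18,1→45,v→45 46:i→32,j→46,3→42,1→32,v→25 47:i→53,j→36,3→47,1→20,v→21 48:i→54,j→42,3→48,1→44,v→21 49:i→18,j→49,3→18,1→49,v→45 50:i→50,j→18,3→18,1→50,v→50 51:i→51,j→18,3→51,1→55,v→34 52:i→34,j→52,3→18,1→56,v→25 53:i→53,j→46,3→48,1→32,v→21 54:i→54,j→18,3→54,1→51,v→21 55:i→18,j→18,3→55,1→55,v→45 56:i→34,j→56,3→18,1→49,v→34.
'jv3': run [64, 58, 21, 3] end={s0,s23,s6} ∉↓L; 3/3 single-dels accept.
'3jvj': run [64, 56, 36, 6, 1] end={s23} rej; 4/4 deletions ∈↓L.
'3j11i': |S_i|=[64, 56, 36, 14, 7, 1] end={s23} — reject; 5/5 single-dels accept.
'i3ji1i': |S_i|=[64, 55, 40, 23, 13, 7, 1] end={s23} ∉↓L; 6/6 single-dels accept.
'j1i3ij': |S_i|=[64, 58, 47, 36, 21, 10, 1] end={s23} — reject; 6/6 del acc.
5 minimals (antichain).


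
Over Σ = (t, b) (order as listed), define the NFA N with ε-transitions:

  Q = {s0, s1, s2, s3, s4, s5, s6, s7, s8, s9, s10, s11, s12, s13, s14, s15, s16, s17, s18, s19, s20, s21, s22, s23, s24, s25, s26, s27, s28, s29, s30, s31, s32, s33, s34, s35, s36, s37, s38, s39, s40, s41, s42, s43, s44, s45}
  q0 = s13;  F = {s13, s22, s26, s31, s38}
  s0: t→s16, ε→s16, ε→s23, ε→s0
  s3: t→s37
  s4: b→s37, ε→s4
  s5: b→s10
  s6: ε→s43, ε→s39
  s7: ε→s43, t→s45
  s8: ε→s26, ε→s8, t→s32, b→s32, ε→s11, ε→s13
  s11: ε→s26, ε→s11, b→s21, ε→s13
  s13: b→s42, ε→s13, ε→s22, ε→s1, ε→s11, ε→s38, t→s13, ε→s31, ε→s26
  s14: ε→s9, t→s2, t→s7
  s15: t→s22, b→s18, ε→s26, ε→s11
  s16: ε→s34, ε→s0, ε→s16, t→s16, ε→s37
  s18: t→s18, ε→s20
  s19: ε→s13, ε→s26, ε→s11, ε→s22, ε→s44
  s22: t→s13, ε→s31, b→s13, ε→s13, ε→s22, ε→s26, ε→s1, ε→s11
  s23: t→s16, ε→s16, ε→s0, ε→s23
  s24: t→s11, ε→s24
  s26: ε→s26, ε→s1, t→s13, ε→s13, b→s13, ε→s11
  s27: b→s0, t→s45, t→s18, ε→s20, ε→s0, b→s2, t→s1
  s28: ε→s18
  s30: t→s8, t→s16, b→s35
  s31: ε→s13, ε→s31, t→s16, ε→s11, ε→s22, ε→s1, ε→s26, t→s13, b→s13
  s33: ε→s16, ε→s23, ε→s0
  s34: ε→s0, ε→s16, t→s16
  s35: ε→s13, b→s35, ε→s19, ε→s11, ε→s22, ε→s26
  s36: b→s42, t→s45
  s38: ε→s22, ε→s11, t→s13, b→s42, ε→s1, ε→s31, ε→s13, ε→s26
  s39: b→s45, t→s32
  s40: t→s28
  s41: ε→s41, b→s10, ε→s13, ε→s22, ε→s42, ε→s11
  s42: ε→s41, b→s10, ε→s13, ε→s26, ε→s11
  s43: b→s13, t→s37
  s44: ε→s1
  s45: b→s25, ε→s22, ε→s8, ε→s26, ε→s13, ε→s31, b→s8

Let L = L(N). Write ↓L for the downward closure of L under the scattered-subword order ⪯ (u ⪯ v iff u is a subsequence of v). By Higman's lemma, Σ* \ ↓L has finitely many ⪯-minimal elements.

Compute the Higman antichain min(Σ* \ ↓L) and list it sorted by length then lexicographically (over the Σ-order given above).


|Q|=46, |F|=5, |δ|=136 (88 ε).
min D↑ (1 st, q0=0, F={}): 0:t→0,b→0 (ε-aug+det+¬).
L(D↑) = ∅; no obstructions.

Antichain: [].


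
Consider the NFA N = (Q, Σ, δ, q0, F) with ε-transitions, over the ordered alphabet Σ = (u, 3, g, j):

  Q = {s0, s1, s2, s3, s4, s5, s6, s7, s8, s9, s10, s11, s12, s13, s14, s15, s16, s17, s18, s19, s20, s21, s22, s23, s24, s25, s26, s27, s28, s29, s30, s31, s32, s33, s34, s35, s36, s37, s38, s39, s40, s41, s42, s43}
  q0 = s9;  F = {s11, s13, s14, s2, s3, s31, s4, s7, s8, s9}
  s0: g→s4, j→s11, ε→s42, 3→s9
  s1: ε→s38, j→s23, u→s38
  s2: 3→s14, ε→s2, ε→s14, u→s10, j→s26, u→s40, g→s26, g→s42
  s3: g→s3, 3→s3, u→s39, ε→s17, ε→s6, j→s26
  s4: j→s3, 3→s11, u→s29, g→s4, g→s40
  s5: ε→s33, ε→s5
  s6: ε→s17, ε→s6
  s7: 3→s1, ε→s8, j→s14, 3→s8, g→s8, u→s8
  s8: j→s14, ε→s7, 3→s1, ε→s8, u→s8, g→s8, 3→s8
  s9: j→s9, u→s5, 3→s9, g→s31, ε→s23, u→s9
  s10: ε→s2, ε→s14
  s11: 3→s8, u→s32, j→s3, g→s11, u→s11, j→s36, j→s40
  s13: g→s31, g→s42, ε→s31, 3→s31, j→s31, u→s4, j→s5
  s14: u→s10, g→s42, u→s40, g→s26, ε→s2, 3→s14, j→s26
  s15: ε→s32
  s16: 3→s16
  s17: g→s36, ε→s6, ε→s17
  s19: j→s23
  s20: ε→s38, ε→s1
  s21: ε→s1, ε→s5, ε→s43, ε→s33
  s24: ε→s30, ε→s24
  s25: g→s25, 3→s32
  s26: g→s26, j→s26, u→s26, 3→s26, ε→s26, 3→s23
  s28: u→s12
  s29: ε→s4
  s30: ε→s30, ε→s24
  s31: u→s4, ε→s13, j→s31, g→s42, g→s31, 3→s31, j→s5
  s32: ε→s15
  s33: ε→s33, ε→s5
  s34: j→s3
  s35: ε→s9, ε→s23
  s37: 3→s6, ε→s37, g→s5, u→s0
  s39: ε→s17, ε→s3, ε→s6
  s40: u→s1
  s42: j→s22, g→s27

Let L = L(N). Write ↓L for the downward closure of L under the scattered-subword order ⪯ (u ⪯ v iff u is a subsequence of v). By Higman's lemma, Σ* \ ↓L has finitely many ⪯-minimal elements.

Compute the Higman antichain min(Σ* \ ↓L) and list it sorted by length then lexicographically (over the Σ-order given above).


A = [gujj, gu33jg].

|Q|=44, |F|=10, |δ|=121 (43 ε).
min D↑ (8 st, q0=0, F={6}): 0:u→0,3→0,g→1,j→0 1:u→2,3→1,g→1,j→1 2:u→2,3→3,g→2,j→4 3:u→3,3→5,g→3,j→4 4:u→4,3→4,g→4,j→6 5:u→5,3→5,g→5,j→7 6:u→6,3→6,g→6,j→6 7:u→7,3→7,g→6,j→6.
'gujj': |S_i|=[28, 27, 23, 16, 3] end={s22,s23,s26} ∉↓L; 4/4 del acc.
'gu33jg': |S_i|=[28, 27, 23, 21, 18, 11, 5] end={s22,s23,s26,s27,s42} — reject; 6/6 del acc.
2 words, ⪯-incomp.


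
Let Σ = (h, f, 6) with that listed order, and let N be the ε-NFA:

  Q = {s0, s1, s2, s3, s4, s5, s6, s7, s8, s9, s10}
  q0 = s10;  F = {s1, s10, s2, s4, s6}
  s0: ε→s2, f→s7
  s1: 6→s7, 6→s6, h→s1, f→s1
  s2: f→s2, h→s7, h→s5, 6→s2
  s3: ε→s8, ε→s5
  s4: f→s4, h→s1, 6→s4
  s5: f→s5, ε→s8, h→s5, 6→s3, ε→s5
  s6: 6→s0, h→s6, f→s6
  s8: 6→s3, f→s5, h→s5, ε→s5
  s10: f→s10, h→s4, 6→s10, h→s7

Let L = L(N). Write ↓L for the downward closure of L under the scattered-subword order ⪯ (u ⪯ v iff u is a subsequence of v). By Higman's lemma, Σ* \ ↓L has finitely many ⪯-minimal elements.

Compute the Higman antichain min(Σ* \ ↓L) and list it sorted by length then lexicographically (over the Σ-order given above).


|Q|=11, |F|=5, |δ|=31 (6 ε).
min D↑ (6 st, q0=0, F={5}): 0:h→1,f→0,6→0 1:h→2,f→1,6→1 2:h→2,f→2,6→3 3:h→3,f→3,6→4 4:h→5,f→4,6→4 5:h→5,f→5,6→5 (ε-aug+det+¬).
'hh66h': N↓-sim [10, 9, 8, 7, 6, 4] end={s3,s5,s7,s8} ∉↓L; 5/5 single-dels accept.
1 minimals (antichain).

A = [hh66h].


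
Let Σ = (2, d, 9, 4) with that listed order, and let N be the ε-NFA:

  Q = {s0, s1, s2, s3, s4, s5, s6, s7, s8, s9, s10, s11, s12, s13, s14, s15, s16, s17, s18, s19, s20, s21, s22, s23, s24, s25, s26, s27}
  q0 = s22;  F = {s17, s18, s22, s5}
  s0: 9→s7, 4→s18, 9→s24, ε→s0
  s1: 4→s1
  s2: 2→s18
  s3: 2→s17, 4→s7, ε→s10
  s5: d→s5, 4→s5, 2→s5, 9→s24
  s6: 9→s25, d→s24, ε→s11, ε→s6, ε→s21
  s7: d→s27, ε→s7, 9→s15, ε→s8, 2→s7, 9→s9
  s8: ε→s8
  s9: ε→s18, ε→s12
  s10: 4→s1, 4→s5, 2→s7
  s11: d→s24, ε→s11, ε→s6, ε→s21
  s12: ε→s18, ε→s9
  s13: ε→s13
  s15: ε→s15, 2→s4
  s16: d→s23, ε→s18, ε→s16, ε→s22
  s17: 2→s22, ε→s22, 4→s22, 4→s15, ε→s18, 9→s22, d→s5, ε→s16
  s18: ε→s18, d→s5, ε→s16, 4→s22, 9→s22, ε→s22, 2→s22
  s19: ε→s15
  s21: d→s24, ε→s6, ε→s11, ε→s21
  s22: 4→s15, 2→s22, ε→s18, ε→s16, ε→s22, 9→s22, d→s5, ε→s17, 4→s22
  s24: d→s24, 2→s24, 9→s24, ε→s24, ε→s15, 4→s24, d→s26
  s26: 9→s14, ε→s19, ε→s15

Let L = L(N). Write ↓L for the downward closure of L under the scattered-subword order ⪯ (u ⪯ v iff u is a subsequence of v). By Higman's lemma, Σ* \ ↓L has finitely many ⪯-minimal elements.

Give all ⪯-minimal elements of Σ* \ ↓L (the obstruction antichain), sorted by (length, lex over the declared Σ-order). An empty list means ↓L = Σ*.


|Q|=28, |F|=4, |δ|=82 (38 ε).
min D↑ (3 st, q0=0, F={2}): 0:2→0,d→1,9→0,4→0 1:2→1,d→1,9→2,4→1 2:2→2,d→2,9→2,4→2 (ε-aug+det+¬).
'd9': |S_i|=[12, 8, 6] end={s14,s15,s19,s24,s26,s4} — reject; 2/2 deletions ∈↓L.
1 minimals (antichain).

min(Σ*\↓L) = [d9].


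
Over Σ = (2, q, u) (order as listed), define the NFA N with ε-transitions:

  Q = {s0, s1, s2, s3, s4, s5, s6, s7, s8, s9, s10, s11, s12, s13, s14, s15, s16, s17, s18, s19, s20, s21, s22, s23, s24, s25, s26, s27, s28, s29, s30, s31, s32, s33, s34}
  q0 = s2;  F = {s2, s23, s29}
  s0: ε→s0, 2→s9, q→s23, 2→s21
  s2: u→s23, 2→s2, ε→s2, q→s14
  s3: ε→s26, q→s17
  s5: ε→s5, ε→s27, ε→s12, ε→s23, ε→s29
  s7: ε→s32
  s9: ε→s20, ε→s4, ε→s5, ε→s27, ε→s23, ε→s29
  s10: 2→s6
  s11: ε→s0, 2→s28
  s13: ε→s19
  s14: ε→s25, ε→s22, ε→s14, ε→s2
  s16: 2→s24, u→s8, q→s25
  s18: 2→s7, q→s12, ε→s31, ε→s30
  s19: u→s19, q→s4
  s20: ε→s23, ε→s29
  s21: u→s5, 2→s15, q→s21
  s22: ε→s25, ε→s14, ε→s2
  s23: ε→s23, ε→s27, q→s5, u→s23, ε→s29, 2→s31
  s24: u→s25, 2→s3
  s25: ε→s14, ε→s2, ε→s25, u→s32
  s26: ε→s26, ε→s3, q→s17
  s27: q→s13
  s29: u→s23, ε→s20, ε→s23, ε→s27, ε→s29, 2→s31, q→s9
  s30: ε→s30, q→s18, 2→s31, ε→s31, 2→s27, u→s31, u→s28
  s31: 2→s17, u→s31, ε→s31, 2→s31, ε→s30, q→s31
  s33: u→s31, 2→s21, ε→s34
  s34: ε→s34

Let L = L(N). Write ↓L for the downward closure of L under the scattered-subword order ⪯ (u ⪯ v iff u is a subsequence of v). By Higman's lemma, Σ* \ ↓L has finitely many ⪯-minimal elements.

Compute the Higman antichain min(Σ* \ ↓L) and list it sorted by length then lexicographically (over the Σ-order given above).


Antichain: [u2].

|Q|=35, |F|=3, |δ|=87 (46 ε).
min D↑ (3 st, q0=0, F={2}): 0:2→0,q→0,u→1 1:2→2,q→1,u→1 2:2→2,q→2,u→2.
'u2': run [21, 17, 12] end={s12,s13,s17,s18,s19,s27,s28,s30,s31,s32,s4,s7} ∉↓L; 2/2 del acc.
1 words, ⪯-incomp.


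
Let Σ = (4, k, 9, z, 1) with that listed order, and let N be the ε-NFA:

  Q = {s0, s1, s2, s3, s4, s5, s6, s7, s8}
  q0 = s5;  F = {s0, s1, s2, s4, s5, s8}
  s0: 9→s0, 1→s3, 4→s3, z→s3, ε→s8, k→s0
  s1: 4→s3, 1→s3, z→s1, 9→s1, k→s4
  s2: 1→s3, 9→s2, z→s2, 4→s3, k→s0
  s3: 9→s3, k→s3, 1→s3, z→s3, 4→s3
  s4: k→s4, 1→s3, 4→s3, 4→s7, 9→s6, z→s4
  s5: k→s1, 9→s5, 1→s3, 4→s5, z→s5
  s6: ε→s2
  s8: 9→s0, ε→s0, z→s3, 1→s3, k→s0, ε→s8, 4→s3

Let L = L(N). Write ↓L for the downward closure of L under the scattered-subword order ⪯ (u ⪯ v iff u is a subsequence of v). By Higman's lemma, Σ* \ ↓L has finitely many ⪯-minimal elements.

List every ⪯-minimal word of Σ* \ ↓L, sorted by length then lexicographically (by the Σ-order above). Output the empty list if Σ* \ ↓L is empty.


min(Σ*\↓L) = [1, k4, kk9kz].

|Q|=9, |F|=6, |δ|=40 (4 ε).
min D↑ (6 st, q0=0, F={2}): 0:4→0,k→1,9→0,z→0,1→2 1:4→2,k→3,9→1,z→1,1→2 2:4→2,k→2,9→2,z→2,1→2 3:4→2,k→3,9→4,z→3,1→2 4:4→2,k→5,9→4,z→4,1→2 5:4→2,k→5,9→5,z→2,1→2 (ε-aug+det+¬).
'1': |S_i|=[9, 1] end={s3} — reject; 1/1 deletions ∈↓L.
'k4': |S_i|=[9, 8, 2] end={s3,s7} — reject; 2/2 del acc.
'kk9kz': N↓-sim [9, 8, 7, 5, 3, 1] end={s3} rej; 5/5 deletions ∈↓L.
3 minimals (antichain).


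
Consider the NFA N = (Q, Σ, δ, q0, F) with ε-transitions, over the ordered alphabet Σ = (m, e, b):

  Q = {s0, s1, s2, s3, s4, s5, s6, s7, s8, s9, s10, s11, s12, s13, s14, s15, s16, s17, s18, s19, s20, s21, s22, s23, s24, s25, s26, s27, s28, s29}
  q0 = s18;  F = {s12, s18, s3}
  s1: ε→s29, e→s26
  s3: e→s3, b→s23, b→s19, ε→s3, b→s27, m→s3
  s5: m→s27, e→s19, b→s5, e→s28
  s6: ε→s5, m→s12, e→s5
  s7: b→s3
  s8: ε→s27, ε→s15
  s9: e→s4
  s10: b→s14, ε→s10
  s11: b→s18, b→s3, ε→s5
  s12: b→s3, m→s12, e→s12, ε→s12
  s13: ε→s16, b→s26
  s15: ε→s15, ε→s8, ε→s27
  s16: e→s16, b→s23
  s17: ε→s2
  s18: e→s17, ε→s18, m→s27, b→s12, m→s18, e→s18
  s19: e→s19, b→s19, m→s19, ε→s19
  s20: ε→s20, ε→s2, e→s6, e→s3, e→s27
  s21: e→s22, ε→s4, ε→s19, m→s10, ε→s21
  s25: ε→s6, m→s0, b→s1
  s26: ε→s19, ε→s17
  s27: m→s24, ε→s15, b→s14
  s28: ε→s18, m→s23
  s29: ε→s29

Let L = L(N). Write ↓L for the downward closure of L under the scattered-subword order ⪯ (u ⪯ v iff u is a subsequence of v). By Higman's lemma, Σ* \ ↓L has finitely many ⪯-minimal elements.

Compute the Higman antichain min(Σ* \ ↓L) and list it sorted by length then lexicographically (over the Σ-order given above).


|Q|=30, |F|=3, |δ|=67 (26 ε).
min D↑ (4 st, q0=0, F={3}): 0:m→0,e→0,b→1 1:m→1,e→1,b→2 2:m→2,e→2,b→3 3:m→3,e→3,b→3 [Hopcroft].
'bbb': run [12, 9, 8, 7] end={s14,s15,s19,s23,s24,s27,s8} rej; 3/3 del acc.
1 obstructions.

A = [bbb].
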